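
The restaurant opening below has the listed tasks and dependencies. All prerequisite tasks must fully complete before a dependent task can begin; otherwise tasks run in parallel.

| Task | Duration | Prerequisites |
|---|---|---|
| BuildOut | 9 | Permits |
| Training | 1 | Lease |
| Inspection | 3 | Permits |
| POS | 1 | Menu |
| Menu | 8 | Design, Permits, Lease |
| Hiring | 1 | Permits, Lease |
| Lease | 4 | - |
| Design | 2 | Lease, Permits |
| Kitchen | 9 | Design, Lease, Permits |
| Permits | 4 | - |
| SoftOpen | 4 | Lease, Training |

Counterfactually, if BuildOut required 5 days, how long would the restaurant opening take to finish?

Actual critical path: Lease→Design→Kitchen = 4+2+9 = 15 ⇒ 15 days.
BuildOut is off the critical path — its longest chain is 13 days, giving 2 of slack.
That remains the longest chain; total 15 days.

15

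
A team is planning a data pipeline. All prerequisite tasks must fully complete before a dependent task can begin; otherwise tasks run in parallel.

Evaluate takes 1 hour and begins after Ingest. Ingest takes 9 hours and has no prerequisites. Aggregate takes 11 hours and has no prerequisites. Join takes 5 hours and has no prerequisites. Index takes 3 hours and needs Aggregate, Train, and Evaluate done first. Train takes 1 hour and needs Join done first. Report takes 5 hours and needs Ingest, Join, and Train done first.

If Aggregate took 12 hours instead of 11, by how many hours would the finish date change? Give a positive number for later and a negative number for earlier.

1

As given, the longest chain is Aggregate→Index = 11+3 = 14, so the finish is 14 hours.
Aggregate lies on that path, so at 12 hours the path becomes 15 hours.
That remains the longest chain; total 15 hours.
Change in finish: 15 − 14 = +1 hours.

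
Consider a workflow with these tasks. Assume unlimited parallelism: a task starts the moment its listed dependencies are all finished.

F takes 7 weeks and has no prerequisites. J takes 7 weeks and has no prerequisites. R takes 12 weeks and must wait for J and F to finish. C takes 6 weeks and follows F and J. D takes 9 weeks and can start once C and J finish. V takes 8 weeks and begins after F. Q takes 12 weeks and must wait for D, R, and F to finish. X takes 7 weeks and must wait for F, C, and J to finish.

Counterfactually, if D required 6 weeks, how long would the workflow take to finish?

The binding path is F→C→D→Q = 7+6+9+12 = 34; finish at 34 weeks.
Since D is critical, the -3 change carries straight to that chain (now 31 weeks).
Now F→R→Q = 7+12+12 = 31 is longest, so the finish becomes 31 weeks.

31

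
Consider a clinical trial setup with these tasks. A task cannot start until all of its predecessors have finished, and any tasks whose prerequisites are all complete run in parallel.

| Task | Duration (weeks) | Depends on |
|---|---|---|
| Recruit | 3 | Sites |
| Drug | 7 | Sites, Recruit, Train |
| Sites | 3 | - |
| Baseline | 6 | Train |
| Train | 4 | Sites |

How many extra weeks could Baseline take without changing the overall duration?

Critical path: Sites→Train→Drug = 3+4+7 = 14, so the finish is 14 weeks.
Longest path through Baseline: 13 weeks (earliest finish 13, latest finish 14).
Slack of Baseline = 8 − 7 = 1 week.

1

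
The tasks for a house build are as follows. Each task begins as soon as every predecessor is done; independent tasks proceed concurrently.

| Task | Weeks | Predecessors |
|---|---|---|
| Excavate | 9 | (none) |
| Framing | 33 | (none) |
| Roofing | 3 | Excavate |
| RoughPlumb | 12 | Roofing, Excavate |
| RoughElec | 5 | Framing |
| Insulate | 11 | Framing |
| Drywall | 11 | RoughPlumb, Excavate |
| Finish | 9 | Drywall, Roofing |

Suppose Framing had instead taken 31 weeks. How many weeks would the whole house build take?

Baseline: Framing→Insulate = 33+11 = 44 → 44 weeks.
Framing lies on that path, so at 31 weeks the path becomes 42 weeks.
The binding chain switches to Excavate→Roofing→RoughPlumb→Drywall→Finish = 9+3+12+11+9 = 44; finish 44 weeks.

44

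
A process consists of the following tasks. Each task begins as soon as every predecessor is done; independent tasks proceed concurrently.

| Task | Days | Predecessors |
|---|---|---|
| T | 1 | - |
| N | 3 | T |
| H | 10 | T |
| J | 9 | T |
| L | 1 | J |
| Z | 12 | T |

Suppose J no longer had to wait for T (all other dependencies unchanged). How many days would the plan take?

Before: longest chain T→Z = 1+12 = 13, finish 13.
Without T→J, J's earliest start moves from 1 to 0.
The longest chain is now T→Z = 1+12 = 13, so the plan takes 13 days.

13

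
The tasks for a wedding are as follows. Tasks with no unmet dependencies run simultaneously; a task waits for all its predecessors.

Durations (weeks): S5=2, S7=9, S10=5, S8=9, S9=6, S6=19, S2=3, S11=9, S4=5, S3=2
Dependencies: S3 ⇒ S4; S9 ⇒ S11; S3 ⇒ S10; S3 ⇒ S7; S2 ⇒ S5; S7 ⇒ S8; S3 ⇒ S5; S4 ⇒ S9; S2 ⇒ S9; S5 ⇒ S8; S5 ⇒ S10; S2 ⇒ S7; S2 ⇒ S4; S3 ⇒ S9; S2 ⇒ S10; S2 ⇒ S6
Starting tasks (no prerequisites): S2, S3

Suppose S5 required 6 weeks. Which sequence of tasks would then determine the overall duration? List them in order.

S2, S4, S9, S11

Actual critical path: S2→S4→S9→S11 = 3+5+6+9 = 23 ⇒ 23 weeks.
S5 has 9 weeks of float (longest path through it is 14).
The critical path is still S2→S4→S9→S11; finish is now 23 weeks.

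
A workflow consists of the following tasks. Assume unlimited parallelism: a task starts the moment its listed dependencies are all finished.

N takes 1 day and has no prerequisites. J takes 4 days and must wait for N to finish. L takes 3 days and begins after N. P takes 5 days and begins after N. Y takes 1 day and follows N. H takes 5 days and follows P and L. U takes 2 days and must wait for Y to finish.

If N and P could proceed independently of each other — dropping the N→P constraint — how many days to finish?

With the dependency in place, N→P→H = 1+5+5 = 11 sets the finish at 11 days.
Without N→P, P's earliest start moves from 1 to 0.
The longest chain is now P→H = 5+5 = 10, so the job takes 10 days.

10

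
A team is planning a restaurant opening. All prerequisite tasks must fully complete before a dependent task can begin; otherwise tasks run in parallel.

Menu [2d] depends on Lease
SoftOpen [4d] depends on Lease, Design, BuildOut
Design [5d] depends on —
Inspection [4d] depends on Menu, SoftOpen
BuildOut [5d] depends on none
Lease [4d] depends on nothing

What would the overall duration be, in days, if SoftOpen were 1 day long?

As given, the longest chain is Design→SoftOpen→Inspection = 5+4+4 = 13, so the finish is 13 days.
SoftOpen lies on that path, so at 1 day the path becomes 10 days.
New critical path: Lease→Menu→Inspection = 4+2+4 = 10 ⇒ 10 days.

10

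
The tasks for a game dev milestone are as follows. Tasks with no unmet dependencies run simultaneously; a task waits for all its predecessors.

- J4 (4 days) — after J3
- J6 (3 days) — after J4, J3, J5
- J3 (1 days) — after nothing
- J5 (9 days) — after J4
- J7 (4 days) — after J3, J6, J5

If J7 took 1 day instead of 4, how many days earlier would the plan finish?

3

Baseline: J3→J4→J5→J6→J7 = 1+4+9+3+4 = 21 → 21 days.
J7 lies on that path, so at 1 day the path becomes 18 days.
No other chain overtakes it, so the finish is 18 days.
Change in finish: 18 − 21 = -3 days.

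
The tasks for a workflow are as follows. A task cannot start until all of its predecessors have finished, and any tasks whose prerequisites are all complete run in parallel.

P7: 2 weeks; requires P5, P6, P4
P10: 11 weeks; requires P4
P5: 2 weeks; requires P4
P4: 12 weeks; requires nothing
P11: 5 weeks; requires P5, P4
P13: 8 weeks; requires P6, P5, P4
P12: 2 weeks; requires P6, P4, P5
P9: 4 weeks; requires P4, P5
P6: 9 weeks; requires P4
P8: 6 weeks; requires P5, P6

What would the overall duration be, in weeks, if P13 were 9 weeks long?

30

As given, the longest chain is P4→P6→P13 = 12+9+8 = 29, so the finish is 29 weeks.
Since P13 is critical, the +1 change carries straight to that chain (now 30 weeks).
No other chain overtakes it, so the finish is 30 weeks.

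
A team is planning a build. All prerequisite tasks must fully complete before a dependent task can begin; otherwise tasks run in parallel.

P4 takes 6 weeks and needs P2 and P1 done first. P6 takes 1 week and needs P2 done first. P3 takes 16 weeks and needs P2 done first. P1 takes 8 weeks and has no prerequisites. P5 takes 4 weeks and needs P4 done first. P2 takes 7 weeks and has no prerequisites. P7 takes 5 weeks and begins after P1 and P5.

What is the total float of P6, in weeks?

15

Critical path: P1→P4→P5→P7 = 8+6+4+5 = 23, so the finish is 23 weeks.
Longest path through P6: 8 weeks (earliest finish 8, latest finish 23).
So P6 can slip 23 − 8 = 15 weeks.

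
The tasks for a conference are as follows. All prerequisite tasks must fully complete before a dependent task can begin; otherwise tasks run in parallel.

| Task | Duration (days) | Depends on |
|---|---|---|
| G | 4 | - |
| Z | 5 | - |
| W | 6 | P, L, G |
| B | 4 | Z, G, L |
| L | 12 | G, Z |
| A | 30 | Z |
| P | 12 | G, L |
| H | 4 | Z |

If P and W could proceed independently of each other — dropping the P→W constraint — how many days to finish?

35

With the dependency in place, Z→L→P→W = 5+12+12+6 = 35 sets the finish at 35 days.
Without P→W, W's earliest start moves from 29 to 17.
After: Z→A = 5+30 = 35 → 35 days.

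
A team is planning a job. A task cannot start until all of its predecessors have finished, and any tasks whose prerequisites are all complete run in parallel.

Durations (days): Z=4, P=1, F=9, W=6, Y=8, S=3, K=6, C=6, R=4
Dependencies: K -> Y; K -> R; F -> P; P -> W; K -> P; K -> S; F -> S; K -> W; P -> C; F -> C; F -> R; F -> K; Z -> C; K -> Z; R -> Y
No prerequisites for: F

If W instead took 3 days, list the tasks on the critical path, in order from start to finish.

F, K, R, Y

As given, the longest chain is F→K→R→Y = 9+6+4+8 = 27, so the finish is 27 days.
W has 5 days of float (longest path through it is 22).
No other chain overtakes it, so the finish is 27 days.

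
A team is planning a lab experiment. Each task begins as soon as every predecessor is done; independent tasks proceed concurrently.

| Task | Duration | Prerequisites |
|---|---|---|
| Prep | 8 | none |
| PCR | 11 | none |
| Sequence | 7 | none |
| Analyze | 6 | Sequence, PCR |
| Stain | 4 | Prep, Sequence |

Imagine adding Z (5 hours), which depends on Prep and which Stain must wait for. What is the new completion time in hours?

17

Originally the schedule takes 17 hours.
With Z inserted, Stain now waits for max(Prep, Sequence, Z).
New critical path: Prep→Z→Stain = 8+5+4 = 17 ⇒ 17 hours.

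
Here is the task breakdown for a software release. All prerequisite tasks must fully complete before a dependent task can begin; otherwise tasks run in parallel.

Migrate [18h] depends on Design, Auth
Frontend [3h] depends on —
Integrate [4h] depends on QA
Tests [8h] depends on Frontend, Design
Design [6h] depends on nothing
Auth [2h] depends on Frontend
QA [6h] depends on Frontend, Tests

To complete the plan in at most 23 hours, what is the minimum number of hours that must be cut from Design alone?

1

Current finish: 24 hours; target: 23.
Design is on every critical path, so each hour cut from Design cuts the finish by one (this holds down to a finish of 23).
Need 24 − 23 = 1 hour off Design → Design becomes 5 hours, finish becomes 23.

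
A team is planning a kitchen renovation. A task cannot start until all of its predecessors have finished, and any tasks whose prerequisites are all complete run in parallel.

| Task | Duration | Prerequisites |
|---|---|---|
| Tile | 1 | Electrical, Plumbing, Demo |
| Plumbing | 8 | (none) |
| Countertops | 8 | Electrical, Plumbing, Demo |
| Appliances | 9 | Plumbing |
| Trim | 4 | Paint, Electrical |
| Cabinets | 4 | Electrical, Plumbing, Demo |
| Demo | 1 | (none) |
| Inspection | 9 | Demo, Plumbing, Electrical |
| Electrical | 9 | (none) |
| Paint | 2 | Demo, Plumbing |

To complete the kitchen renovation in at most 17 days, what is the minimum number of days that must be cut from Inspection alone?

1

Current finish: 18 days; target: 17.
Inspection is on every critical path, so each day cut from Inspection cuts the finish by one (this holds down to a finish of 17).
Need 18 − 17 = 1 day off Inspection → Inspection becomes 8 days, finish becomes 17.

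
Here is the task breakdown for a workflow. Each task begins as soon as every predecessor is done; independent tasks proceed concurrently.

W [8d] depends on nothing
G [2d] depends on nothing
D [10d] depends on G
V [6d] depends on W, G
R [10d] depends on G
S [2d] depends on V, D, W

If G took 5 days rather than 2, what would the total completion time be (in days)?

As given, the longest chain is W→V→S = 8+6+2 = 16, so the finish is 16 days.
G is off the critical path — its longest chain is 14 days, giving 2 of slack.
New critical path: G→D→S = 5+10+2 = 17 ⇒ 17 days.

17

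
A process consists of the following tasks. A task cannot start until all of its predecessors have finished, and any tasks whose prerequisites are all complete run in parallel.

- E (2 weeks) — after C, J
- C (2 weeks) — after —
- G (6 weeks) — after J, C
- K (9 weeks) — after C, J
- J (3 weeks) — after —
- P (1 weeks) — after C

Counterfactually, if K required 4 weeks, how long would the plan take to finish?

The binding path is J→K = 3+9 = 12; finish at 12 weeks.
Since K is critical, the -5 change carries straight to that chain (now 7 weeks).
Now J→G = 3+6 = 9 is longest, so the finish becomes 9 weeks.

9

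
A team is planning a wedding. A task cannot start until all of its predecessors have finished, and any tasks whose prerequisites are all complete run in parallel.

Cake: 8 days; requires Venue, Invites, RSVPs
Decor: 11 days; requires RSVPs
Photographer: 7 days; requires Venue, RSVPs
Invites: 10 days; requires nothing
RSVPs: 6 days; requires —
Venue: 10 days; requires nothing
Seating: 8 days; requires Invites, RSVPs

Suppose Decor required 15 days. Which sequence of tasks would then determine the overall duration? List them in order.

Critical path before the change: Venue→Cake = 10+8 = 18 giving 18 days.
The longest path through Decor is only 17 days, so Decor has float 1.
Now RSVPs→Decor = 6+15 = 21 is longest, so the finish becomes 21 days.

RSVPs, Decor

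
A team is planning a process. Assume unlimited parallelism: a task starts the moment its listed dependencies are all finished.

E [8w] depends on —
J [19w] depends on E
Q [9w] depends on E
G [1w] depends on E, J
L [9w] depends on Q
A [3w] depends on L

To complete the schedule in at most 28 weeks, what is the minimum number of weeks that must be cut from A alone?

1

Current finish: 29 weeks; target: 28.
A is on every critical path, so each week cut from A cuts the finish by one (this holds down to a finish of 28).
Need 29 − 28 = 1 week off A → A becomes 2 weeks, finish becomes 28.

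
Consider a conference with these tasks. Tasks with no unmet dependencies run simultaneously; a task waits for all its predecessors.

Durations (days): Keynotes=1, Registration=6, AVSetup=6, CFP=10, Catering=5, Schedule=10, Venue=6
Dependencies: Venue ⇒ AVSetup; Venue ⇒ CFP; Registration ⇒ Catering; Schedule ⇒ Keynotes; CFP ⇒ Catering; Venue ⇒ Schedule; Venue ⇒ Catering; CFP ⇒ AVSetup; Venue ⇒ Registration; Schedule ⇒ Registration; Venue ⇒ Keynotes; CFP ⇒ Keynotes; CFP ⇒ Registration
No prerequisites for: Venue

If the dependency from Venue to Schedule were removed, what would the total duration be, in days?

27

Before: longest chain Venue→CFP→Registration→Catering = 6+10+6+5 = 27, finish 27.
Without Venue→Schedule, Schedule's earliest start moves from 6 to 0.
The longest chain is now Venue→CFP→Registration→Catering = 6+10+6+5 = 27, so the schedule takes 27 days.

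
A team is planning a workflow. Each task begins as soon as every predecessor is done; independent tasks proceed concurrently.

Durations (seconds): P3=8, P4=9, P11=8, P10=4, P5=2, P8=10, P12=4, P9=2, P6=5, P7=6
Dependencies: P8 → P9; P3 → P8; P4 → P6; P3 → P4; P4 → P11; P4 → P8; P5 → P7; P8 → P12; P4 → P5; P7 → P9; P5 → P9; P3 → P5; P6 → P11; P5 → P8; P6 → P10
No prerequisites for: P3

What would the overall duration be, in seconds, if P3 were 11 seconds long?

36

Baseline: P3→P4→P5→P8→P12 = 8+9+2+10+4 = 33 → 33 seconds.
P3 lies on that path, so at 11 seconds the path becomes 36 seconds.
No other chain overtakes it, so the finish is 36 seconds.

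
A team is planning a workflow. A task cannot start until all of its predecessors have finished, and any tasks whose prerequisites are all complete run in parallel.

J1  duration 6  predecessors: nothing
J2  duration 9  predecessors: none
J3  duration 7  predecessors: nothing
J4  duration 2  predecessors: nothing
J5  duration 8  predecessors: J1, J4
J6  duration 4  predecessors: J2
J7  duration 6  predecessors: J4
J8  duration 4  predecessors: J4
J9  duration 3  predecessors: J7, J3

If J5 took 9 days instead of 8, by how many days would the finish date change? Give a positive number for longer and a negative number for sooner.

1

The binding path is J1→J5 = 6+8 = 14; finish at 14 days.
J5 lies on that path, so at 9 days the path becomes 15 days.
That remains the longest chain; total 15 days.
Change in finish: 15 − 14 = +1 days.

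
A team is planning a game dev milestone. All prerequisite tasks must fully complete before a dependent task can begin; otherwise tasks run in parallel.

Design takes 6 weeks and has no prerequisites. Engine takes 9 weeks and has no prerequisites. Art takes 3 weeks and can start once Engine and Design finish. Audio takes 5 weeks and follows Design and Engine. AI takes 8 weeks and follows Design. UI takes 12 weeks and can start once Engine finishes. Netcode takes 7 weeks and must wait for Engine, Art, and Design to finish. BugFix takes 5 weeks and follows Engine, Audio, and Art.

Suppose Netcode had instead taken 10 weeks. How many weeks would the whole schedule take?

As given, the longest chain is Engine→UI = 9+12 = 21, so the finish is 21 weeks.
Netcode is off the critical path — its longest chain is 19 weeks, giving 2 of slack.
New critical path: Engine→Art→Netcode = 9+3+10 = 22 ⇒ 22 weeks.

22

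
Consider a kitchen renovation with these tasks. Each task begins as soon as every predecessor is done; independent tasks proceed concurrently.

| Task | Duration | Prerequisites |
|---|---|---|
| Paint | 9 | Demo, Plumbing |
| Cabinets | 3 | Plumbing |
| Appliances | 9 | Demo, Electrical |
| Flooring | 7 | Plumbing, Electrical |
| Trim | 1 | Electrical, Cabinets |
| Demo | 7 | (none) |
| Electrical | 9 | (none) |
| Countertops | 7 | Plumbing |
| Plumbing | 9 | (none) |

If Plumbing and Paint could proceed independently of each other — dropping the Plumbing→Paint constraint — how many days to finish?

With the dependency in place, Plumbing→Paint = 9+9 = 18 sets the finish at 18 days.
Without Plumbing→Paint, Paint's earliest start moves from 9 to 7.
The longest chain is now Electrical→Appliances = 9+9 = 18, so the project takes 18 days.

18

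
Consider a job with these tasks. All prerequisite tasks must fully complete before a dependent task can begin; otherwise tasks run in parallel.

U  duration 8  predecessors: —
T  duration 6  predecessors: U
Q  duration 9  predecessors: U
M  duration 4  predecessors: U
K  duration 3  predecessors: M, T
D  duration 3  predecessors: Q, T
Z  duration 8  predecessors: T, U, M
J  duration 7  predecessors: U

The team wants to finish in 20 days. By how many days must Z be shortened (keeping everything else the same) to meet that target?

Current finish: 22 days; target: 20.
Z is on every critical path, so each day cut from Z cuts the finish by one (this holds down to a finish of 20).
Need 22 − 20 = 2 days off Z → Z becomes 6 days, finish becomes 20.

2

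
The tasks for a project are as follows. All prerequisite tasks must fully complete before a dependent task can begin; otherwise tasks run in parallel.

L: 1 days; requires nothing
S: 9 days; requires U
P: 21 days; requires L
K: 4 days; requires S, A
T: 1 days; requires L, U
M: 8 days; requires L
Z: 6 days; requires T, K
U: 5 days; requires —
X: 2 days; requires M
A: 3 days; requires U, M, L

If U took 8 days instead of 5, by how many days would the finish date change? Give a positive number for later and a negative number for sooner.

As given, the longest chain is U→S→K→Z = 5+9+4+6 = 24, so the finish is 24 days.
U lies on that path, so at 8 days the path becomes 27 days.
No other chain overtakes it, so the finish is 27 days.
Change in finish: 27 − 24 = +3 days.

3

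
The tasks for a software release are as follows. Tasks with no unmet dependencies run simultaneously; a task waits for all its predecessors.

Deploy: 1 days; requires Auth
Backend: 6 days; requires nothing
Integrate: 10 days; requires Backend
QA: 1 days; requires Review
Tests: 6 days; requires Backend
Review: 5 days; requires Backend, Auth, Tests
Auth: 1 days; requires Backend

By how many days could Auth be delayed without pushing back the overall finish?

The longest chain is Backend→Tests→Review→QA = 6+6+5+1 = 18; overall finish 18 days.
Auth finishes as early as 7 and must finish by 12.
Float = 18 − 13 = 5.

5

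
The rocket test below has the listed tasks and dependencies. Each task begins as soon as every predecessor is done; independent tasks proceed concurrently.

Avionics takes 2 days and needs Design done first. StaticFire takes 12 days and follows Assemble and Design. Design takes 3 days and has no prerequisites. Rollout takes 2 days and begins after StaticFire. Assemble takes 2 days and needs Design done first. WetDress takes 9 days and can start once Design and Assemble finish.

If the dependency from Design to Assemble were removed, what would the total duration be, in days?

17

With the dependency in place, Design→Assemble→StaticFire→Rollout = 3+2+12+2 = 19 sets the finish at 19 days.
Without Design→Assemble, Assemble's earliest start moves from 3 to 0.
After: Design→StaticFire→Rollout = 3+12+2 = 17 → 17 days.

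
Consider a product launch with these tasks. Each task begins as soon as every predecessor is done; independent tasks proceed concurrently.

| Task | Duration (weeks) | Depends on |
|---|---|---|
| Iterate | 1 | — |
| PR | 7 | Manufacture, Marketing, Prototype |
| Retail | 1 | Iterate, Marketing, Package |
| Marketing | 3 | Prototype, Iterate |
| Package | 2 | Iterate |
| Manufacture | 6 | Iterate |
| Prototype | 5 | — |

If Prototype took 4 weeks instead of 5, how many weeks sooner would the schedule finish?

The binding path is Prototype→Marketing→PR = 5+3+7 = 15; finish at 15 weeks.
Prototype is on the critical path; changing it to 4 makes that path 14 weeks.
No other chain overtakes it, so the finish is 14 weeks.
Change in finish: 14 − 15 = -1 weeks.

1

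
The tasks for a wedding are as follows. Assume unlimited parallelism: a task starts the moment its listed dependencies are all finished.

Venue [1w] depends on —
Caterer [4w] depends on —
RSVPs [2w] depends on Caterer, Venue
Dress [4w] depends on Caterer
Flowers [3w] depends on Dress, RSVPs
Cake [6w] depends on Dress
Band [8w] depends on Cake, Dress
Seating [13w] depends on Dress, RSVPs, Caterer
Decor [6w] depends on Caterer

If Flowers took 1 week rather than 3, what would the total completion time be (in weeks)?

Baseline: Caterer→Dress→Cake→Band = 4+4+6+8 = 22 → 22 weeks.
Flowers is off the critical path — its longest chain is 11 weeks, giving 11 of slack.
No other chain overtakes it, so the finish is 22 weeks.

22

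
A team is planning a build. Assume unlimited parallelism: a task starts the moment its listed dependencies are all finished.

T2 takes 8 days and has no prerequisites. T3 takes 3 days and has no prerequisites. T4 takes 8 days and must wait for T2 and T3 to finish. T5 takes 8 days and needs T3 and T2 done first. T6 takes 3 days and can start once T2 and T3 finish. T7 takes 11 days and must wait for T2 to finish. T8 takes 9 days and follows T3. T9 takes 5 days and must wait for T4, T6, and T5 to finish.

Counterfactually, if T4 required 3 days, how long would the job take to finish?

21

The binding path is T2→T4→T9 = 8+8+5 = 21; finish at 21 days.
Since T4 is critical, the -5 change carries straight to that chain (now 16 days).
New critical path: T2→T5→T9 = 8+8+5 = 21 ⇒ 21 days.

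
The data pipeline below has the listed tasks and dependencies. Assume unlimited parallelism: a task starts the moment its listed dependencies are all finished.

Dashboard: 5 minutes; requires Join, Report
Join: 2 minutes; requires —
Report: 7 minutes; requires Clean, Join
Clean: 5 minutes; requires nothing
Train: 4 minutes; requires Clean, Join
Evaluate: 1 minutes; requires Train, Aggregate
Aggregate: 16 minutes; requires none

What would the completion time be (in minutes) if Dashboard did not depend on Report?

Before: longest chain Clean→Report→Dashboard = 5+7+5 = 17, finish 17.
Without Report→Dashboard, Dashboard's earliest start moves from 12 to 2.
The longest chain is now Aggregate→Evaluate = 16+1 = 17, so the job takes 17 minutes.

17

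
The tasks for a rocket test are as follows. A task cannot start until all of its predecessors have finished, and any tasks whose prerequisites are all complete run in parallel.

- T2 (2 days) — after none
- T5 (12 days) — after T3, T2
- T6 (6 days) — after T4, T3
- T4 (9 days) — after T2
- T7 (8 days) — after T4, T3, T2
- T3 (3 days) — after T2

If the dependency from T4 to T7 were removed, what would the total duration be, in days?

With the dependency in place, T2→T4→T7 = 2+9+8 = 19 sets the finish at 19 days.
Without T4→T7, T7's earliest start moves from 11 to 5.
After: T2→T3→T5 = 2+3+12 = 17 → 17 days.

17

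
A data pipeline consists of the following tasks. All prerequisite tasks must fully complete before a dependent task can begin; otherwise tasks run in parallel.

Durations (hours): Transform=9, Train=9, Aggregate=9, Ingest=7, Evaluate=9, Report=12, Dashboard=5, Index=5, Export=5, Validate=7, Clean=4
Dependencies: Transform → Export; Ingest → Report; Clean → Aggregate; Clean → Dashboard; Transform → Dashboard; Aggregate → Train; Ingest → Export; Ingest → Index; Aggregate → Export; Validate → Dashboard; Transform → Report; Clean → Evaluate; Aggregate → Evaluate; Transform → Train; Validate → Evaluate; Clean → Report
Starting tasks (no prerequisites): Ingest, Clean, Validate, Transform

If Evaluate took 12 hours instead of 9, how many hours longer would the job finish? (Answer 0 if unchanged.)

The binding path is Clean→Aggregate→Evaluate = 4+9+9 = 22; finish at 22 hours.
Since Evaluate is critical, the +3 change carries straight to that chain (now 25 hours).
No other chain overtakes it, so the finish is 25 hours.
Change in finish: 25 − 22 = +3 hours.

3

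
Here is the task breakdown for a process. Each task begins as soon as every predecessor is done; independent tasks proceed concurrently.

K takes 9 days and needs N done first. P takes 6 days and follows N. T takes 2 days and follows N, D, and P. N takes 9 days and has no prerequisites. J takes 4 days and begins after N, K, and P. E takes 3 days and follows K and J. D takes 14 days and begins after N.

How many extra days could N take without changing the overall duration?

N→D→T = 9+14+2 = 25 sets the makespan at 25 days.
N finishes as early as 9 and must finish by 9.
So N can slip 9 − 9 = 0 days.

0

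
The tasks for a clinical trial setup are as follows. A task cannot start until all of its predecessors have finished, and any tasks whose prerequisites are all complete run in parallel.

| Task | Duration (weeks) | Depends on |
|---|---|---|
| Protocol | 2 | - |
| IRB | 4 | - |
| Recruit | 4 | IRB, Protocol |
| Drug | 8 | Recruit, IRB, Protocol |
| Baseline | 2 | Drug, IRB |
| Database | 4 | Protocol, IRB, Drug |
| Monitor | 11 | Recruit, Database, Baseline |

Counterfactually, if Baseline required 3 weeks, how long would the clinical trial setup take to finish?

31

As given, the longest chain is IRB→Recruit→Drug→Database→Monitor = 4+4+8+4+11 = 31, so the finish is 31 weeks.
Baseline has 2 weeks of float (longest path through it is 29).
No other chain overtakes it, so the finish is 31 weeks.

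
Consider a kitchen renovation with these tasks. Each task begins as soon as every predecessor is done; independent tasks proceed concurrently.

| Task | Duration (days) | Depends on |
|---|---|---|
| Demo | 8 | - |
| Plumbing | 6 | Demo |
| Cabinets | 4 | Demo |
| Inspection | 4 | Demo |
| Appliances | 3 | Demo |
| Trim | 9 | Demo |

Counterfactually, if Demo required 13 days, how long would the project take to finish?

22

Baseline: Demo→Trim = 8+9 = 17 → 17 days.
Demo lies on that path, so at 13 days the path becomes 22 days.
The critical path is still Demo→Trim; finish is now 22 days.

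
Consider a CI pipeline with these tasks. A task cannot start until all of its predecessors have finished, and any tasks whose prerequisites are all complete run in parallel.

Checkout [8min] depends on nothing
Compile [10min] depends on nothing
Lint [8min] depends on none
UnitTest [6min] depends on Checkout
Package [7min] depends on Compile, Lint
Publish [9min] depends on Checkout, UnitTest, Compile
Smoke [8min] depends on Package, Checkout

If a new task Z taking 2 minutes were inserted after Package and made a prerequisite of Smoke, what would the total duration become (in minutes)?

27

Originally the job takes 25 minutes.
With Z inserted, Smoke now waits for max(Package, Checkout, Z).
New critical path: Compile→Package→Z→Smoke = 10+7+2+8 = 27 ⇒ 27 minutes.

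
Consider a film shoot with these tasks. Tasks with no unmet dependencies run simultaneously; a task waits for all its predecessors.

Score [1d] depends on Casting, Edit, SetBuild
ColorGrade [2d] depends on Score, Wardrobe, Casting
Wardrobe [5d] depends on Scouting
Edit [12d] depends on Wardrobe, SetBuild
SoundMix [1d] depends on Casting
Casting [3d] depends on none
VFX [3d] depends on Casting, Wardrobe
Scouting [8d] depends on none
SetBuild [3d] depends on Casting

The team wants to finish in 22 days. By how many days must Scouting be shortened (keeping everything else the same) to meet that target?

Current finish: 28 days; target: 22.
Scouting is on every critical path, so each day cut from Scouting cuts the finish by one (this holds down to a finish of 21).
Need 28 − 22 = 6 days off Scouting → Scouting becomes 2 days, finish becomes 22.

6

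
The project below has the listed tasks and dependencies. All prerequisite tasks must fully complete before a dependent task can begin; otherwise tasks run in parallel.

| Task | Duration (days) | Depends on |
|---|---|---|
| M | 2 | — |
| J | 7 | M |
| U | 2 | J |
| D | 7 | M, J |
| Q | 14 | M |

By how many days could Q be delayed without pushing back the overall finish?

0

M→J→D = 2+7+7 = 16 sets the makespan at 16 days.
Longest path through Q: 16 days (earliest finish 16, latest finish 16).
So Q can slip 16 − 16 = 0 days.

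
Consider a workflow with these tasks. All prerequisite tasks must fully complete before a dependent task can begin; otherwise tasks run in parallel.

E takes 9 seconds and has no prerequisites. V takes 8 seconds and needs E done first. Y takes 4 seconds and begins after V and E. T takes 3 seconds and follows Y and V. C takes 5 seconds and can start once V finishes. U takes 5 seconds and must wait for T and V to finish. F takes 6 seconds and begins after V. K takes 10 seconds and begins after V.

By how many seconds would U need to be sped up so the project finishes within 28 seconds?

1

Current finish: 29 seconds; target: 28.
U is on every critical path, so each second cut from U cuts the finish by one (this holds down to a finish of 27).
Need 29 − 28 = 1 second off U → U becomes 4 seconds, finish becomes 28.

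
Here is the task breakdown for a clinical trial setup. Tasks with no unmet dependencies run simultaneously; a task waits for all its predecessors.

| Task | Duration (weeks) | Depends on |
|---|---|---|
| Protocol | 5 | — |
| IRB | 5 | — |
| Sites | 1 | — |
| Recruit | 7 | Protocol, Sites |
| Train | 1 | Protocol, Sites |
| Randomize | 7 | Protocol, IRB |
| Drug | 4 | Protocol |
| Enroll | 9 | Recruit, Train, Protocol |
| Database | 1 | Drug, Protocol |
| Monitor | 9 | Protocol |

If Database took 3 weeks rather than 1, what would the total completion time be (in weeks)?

Critical path before the change: Protocol→Recruit→Enroll = 5+7+9 = 21 giving 21 weeks.
Database is off the critical path — its longest chain is 10 weeks, giving 11 of slack.
The critical path is still Protocol→Recruit→Enroll; finish is now 21 weeks.

21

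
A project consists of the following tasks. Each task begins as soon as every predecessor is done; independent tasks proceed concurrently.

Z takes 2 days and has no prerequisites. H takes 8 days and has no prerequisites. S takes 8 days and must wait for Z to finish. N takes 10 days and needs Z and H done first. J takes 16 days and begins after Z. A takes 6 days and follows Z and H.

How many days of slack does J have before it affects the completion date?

0

Z→J = 2+16 = 18 sets the makespan at 18 days.
J finishes as early as 18 and must finish by 18.
So J can slip 18 − 18 = 0 days.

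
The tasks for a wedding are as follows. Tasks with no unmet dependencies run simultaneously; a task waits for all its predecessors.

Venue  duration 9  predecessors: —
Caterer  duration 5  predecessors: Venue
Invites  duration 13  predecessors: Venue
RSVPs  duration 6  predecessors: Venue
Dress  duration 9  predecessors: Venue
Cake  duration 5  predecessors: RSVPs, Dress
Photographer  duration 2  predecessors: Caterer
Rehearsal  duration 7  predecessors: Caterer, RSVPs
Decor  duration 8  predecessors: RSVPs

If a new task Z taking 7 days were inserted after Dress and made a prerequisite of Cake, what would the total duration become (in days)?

Originally the job takes 23 days.
With Z inserted, Cake now waits for max(RSVPs, Dress, Z).
New critical path: Venue→Dress→Z→Cake = 9+9+7+5 = 30 ⇒ 30 days.

30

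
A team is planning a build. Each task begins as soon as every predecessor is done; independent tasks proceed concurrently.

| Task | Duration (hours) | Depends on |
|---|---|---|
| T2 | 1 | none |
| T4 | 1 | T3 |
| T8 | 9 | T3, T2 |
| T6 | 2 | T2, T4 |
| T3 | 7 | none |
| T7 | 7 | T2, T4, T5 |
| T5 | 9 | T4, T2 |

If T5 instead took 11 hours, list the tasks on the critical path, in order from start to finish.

Baseline: T3→T4→T5→T7 = 7+1+9+7 = 24 → 24 hours.
Since T5 is critical, the +2 change carries straight to that chain (now 26 hours).
The critical path is still T3→T4→T5→T7; finish is now 26 hours.

T3, T4, T5, T7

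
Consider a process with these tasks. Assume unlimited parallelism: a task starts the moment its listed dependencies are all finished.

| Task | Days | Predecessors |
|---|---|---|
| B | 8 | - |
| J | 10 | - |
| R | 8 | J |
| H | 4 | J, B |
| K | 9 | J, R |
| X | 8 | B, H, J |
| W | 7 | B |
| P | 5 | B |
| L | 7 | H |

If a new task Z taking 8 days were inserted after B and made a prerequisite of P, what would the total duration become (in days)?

Originally the project takes 27 days.
With Z inserted, P now waits for max(B, Z).
New critical path: J→R→K = 10+8+9 = 27 ⇒ 27 days.

27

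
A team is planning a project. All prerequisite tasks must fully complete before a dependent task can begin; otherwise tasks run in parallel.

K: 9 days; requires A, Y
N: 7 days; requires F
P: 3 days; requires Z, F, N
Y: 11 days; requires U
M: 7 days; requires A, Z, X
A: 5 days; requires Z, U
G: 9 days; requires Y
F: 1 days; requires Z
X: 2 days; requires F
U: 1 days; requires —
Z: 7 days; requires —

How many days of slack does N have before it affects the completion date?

3

Critical path: U→Y→K = 1+11+9 = 21, so the finish is 21 days.
The longest chain containing N totals 18 days.
Float = 21 − 18 = 3.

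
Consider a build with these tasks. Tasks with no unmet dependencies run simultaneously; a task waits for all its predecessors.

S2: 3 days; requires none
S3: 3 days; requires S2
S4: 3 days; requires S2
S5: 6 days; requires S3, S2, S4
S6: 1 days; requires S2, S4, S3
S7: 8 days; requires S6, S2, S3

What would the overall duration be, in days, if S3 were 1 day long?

Baseline: S2→S3→S6→S7 = 3+3+1+8 = 15 → 15 days.
S3 lies on that path, so at 1 day the path becomes 13 days.
The binding chain switches to S2→S4→S6→S7 = 3+3+1+8 = 15; finish 15 days.

15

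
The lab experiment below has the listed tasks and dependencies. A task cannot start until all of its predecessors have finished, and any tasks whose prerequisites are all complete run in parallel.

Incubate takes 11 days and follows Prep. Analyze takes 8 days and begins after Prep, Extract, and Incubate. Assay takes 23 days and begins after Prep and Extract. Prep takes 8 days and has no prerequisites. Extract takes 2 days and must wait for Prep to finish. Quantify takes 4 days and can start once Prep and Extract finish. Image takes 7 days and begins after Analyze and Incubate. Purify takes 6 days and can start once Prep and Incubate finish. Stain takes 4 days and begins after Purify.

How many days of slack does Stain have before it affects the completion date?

5

Prep→Incubate→Analyze→Image = 8+11+8+7 = 34 sets the makespan at 34 days.
The longest chain containing Stain totals 29 days.
Slack of Stain = 30 − 25 = 5 days.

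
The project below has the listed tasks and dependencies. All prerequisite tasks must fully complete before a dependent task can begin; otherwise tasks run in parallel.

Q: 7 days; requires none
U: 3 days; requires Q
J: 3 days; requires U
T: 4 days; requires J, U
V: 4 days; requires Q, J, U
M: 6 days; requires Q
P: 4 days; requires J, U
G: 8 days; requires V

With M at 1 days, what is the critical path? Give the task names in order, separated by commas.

As given, the longest chain is Q→U→J→V→G = 7+3+3+4+8 = 25, so the finish is 25 days.
The longest path through M is only 13 days, so M has float 12.
That remains the longest chain; total 25 days.

Q, U, J, V, G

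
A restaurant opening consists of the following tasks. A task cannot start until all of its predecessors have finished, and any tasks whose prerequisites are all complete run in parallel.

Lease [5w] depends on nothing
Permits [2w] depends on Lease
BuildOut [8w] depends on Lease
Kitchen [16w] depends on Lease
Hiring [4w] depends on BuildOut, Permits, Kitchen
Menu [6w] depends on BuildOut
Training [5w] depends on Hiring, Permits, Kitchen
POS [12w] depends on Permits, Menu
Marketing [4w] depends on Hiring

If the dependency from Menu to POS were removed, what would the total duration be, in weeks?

30

Before: longest chain Lease→BuildOut→Menu→POS = 5+8+6+12 = 31, finish 31.
Without Menu→POS, POS's earliest start moves from 19 to 7.
After: Lease→Kitchen→Hiring→Training = 5+16+4+5 = 30 → 30 weeks.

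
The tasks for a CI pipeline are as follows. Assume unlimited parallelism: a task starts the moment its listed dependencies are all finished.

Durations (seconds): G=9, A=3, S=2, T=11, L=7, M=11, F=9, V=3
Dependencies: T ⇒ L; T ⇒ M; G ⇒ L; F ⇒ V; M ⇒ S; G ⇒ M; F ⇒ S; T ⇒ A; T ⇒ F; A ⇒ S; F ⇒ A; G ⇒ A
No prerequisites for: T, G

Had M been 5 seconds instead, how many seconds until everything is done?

25

Baseline: T→F→A→S = 11+9+3+2 = 25 → 25 seconds.
The longest path through M is only 24 seconds, so M has float 1.
That remains the longest chain; total 25 seconds.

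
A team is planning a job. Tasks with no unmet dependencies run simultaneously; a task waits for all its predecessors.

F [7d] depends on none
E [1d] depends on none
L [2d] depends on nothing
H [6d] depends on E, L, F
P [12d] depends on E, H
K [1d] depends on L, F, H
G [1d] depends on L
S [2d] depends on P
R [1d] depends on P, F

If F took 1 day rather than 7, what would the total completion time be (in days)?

Actual critical path: F→H→P→S = 7+6+12+2 = 27 ⇒ 27 days.
Since F is critical, the -6 change carries straight to that chain (now 21 days).
The binding chain switches to L→H→P→S = 2+6+12+2 = 22; finish 22 days.

22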